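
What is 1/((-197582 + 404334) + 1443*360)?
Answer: 1/726232 ≈ 1.3770e-6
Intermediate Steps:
1/((-197582 + 404334) + 1443*360) = 1/(206752 + 519480) = 1/726232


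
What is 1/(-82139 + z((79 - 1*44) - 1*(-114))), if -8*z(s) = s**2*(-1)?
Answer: -8/634911 ≈ -1.2600e-5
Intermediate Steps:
z(s) = s**2/8 (z(s) = -s**2*(-1)/8 = -(-1)*s**2/8 = s**2/8)
1/(-82139 + z((79 - 1*44) - 1*(-114))) = 1/(-82139 + ((79 - 1*44) - 1*(-114))**2/8) = 1/(-82139 + ((79 - 44) + 114)**2/8) = 1/(-82139 + (35 + 114)**2/8) = 1/(-82139 + (1/8)*149**2) = 1/(-82139 + (1/8)*22201) = 1/(-82139 + 22201/8) = 1/(-634911/8) = -8/634911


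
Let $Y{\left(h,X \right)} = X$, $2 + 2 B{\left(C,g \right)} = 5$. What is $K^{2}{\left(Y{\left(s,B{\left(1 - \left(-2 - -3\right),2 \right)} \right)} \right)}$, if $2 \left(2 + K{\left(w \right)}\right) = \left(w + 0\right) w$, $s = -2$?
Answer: $\frac{49}{64} \approx 0.76563$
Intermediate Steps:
$B{\left(C,g \right)} = \frac{3}{2}$ ($B{\left(C,g \right)} = -1 + \frac{1}{2} \cdot 5 = -1 + \frac{5}{2} = \frac{3}{2}$)
$K{\left(w \right)} = -2 + \frac{w^{2}}{2}$ ($K{\left(w \right)} = -2 + \frac{\left(w + 0\right) w}{2} = -2 + \frac{w w}{2} = -2 + \frac{w^{2}}{2}$)
$K^{2}{\left(Y{\left(s,B{\left(1 - \left(-2 - -3\right),2 \right)} \right)} \right)} = \left(-2 + \frac{\left(\frac{3}{2}\right)^{2}}{2}\right)^{2} = \left(-2 + \frac{1}{2} \cdot \frac{9}{4}\right)^{2} = \left(-2 + \frac{9}{8}\right)^{2} = \left(- \frac{7}{8}\right)^{2} = \frac{49}{64}$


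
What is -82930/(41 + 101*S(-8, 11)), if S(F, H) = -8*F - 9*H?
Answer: 41465/1747 ≈ 23.735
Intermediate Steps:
S(F, H) = -9*H - 8*F
-82930/(41 + 101*S(-8, 11)) = -82930/(41 + 101*(-9*11 - 8*(-8))) = -82930/(41 + 101*(-99 + 64)) = -82930/(41 + 101*(-35)) = -82930/(41 - 3535) = -82930/(-3494) = -82930*(-1/3494) = 41465/1747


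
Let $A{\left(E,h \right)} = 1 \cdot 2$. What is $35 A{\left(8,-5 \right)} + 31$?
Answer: $101$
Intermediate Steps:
$A{\left(E,h \right)} = 2$
$35 A{\left(8,-5 \right)} + 31 = 35 \cdot 2 + 31 = 70 + 31 = 101$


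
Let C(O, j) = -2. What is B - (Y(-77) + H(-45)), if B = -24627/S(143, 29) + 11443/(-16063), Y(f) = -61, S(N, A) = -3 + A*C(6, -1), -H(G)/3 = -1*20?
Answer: 395865321/979843 ≈ 404.01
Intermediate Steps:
H(G) = 60 (H(G) = -(-3)*20 = -3*(-20) = 60)
S(N, A) = -3 - 2*A (S(N, A) = -3 + A*(-2) = -3 - 2*A)
B = 394885478/979843 (B = -24627/(-3 - 2*29) + 11443/(-16063) = -24627/(-3 - 58) + 11443*(-1/16063) = -24627/(-61) - 11443/16063 = -24627*(-1/61) - 11443/16063 = 24627/61 - 11443/16063 = 394885478/979843 ≈ 403.01)
B - (Y(-77) + H(-45)) = 394885478/979843 - (-61 + 60) = 394885478/979843 - 1*(-1) = 394885478/979843 + 1 = 395865321/979843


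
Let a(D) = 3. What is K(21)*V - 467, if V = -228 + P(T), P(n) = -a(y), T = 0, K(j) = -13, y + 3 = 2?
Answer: 2536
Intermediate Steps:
y = -1 (y = -3 + 2 = -1)
P(n) = -3 (P(n) = -1*3 = -3)
V = -231 (V = -228 - 3 = -231)
K(21)*V - 467 = -13*(-231) - 467 = 3003 - 467 = 2536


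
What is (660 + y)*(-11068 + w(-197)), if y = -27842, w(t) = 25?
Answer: 300170826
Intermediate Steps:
(660 + y)*(-11068 + w(-197)) = (660 - 27842)*(-11068 + 25) = -27182*(-11043) = 300170826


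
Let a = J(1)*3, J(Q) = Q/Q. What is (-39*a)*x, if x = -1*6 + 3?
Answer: 351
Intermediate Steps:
J(Q) = 1
x = -3 (x = -6 + 3 = -3)
a = 3 (a = 1*3 = 3)
(-39*a)*x = -39*3*(-3) = -117*(-3) = 351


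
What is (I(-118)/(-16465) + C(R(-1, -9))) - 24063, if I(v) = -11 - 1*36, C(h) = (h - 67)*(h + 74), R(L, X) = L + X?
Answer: -477336768/16465 ≈ -28991.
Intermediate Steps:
C(h) = (-67 + h)*(74 + h)
I(v) = -47 (I(v) = -11 - 36 = -47)
(I(-118)/(-16465) + C(R(-1, -9))) - 24063 = (-47/(-16465) + (-4958 + (-1 - 9)**2 + 7*(-1 - 9))) - 24063 = (-47*(-1/16465) + (-4958 + (-10)**2 + 7*(-10))) - 24063 = (47/16465 + (-4958 + 100 - 70)) - 24063 = (47/16465 - 4928) - 24063 = -81139473/16465 - 24063 = -477336768/16465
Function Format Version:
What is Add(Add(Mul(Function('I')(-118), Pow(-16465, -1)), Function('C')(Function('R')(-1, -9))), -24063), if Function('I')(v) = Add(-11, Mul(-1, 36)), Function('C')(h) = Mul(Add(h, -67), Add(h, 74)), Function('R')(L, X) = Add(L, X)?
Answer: Rational(-477336768, 16465) ≈ -28991.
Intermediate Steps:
Function('C')(h) = Mul(Add(-67, h), Add(74, h))
Function('I')(v) = -47 (Function('I')(v) = Add(-11, -36) = -47)
Add(Add(Mul(Function('I')(-118), Pow(-16465, -1)), Function('C')(Function('R')(-1, -9))), -24063) = Add(Add(Mul(-47, Pow(-16465, -1)), Add(-4958, Pow(Add(-1, -9), 2), Mul(7, Add(-1, -9)))), -24063) = Add(Add(Mul(-47, Rational(-1, 16465)), Add(-4958, Pow(-10, 2), Mul(7, -10))), -24063) = Add(Add(Rational(47, 16465), Add(-4958, 100, -70)), -24063) = Add(Add(Rational(47, 16465), -4928), -24063) = Add(Rational(-81139473, 16465), -24063) = Rational(-477336768, 16465)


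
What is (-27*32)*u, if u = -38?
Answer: 32832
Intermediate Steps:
(-27*32)*u = -27*32*(-38) = -864*(-38) = 32832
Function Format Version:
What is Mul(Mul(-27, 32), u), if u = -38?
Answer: 32832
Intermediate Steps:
Mul(Mul(-27, 32), u) = Mul(Mul(-27, 32), -38) = Mul(-864, -38) = 32832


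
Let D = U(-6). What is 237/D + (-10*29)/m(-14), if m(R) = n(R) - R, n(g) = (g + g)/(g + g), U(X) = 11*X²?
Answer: -2473/132 ≈ -18.735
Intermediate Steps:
n(g) = 1 (n(g) = (2*g)/((2*g)) = (2*g)*(1/(2*g)) = 1)
D = 396 (D = 11*(-6)² = 11*36 = 396)
m(R) = 1 - R
237/D + (-10*29)/m(-14) = 237/396 + (-10*29)/(1 - 1*(-14)) = 237*(1/396) - 290/(1 + 14) = 79/132 - 290/15 = 79/132 - 290*1/15 = 79/132 - 58/3 = -2473/132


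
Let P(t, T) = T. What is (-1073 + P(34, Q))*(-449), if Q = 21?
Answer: 472348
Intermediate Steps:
(-1073 + P(34, Q))*(-449) = (-1073 + 21)*(-449) = -1052*(-449) = 472348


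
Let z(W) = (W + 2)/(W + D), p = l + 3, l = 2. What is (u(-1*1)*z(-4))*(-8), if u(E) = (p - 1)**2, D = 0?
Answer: -64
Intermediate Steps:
p = 5 (p = 2 + 3 = 5)
z(W) = (2 + W)/W (z(W) = (W + 2)/(W + 0) = (2 + W)/W)
u(E) = 16 (u(E) = (5 - 1)**2 = 4**2 = 16)
(u(-1*1)*z(-4))*(-8) = (16*((2 - 4)/(-4)))*(-8) = (16*(-1/4*(-2)))*(-8) = (16*(1/2))*(-8) = 8*(-8) = -64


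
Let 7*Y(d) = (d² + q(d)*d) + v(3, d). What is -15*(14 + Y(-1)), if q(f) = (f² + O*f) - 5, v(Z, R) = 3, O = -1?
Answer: -225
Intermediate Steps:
q(f) = -5 + f² - f (q(f) = (f² - f) - 5 = -5 + f² - f)
Y(d) = 3/7 + d²/7 + d*(-5 + d² - d)/7 (Y(d) = ((d² + (-5 + d² - d)*d) + 3)/7 = ((d² + d*(-5 + d² - d)) + 3)/7 = (3 + d² + d*(-5 + d² - d))/7 = 3/7 + d²/7 + d*(-5 + d² - d)/7)
-15*(14 + Y(-1)) = -15*(14 + (3/7 - 5/7*(-1) + (⅐)*(-1)³)) = -15*(14 + (3/7 + 5/7 + (⅐)*(-1))) = -15*(14 + (3/7 + 5/7 - ⅐)) = -15*(14 + 1) = -15*15 = -225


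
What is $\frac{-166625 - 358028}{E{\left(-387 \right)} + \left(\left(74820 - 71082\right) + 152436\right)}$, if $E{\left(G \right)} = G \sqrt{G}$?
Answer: $- \frac{27312385874}{8149426293} - \frac{67680237 i \sqrt{43}}{2716475431} \approx -3.3514 - 0.16338 i$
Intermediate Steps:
$E{\left(G \right)} = G^{\frac{3}{2}}$
$\frac{-166625 - 358028}{E{\left(-387 \right)} + \left(\left(74820 - 71082\right) + 152436\right)} = \frac{-166625 - 358028}{\left(-387\right)^{\frac{3}{2}} + \left(\left(74820 - 71082\right) + 152436\right)} = - \frac{524653}{- 1161 i \sqrt{43} + \left(3738 + 152436\right)} = - \frac{524653}{- 1161 i \sqrt{43} + 156174} = - \frac{524653}{156174 - 1161 i \sqrt{43}}$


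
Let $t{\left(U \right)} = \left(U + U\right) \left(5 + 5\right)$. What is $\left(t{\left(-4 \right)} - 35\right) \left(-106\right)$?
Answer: $12190$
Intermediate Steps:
$t{\left(U \right)} = 20 U$ ($t{\left(U \right)} = 2 U 10 = 20 U$)
$\left(t{\left(-4 \right)} - 35\right) \left(-106\right) = \left(20 \left(-4\right) - 35\right) \left(-106\right) = \left(-80 - 35\right) \left(-106\right) = \left(-115\right) \left(-106\right) = 12190$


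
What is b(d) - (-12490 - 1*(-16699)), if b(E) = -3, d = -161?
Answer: -4212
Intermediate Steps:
b(d) - (-12490 - 1*(-16699)) = -3 - (-12490 - 1*(-16699)) = -3 - (-12490 + 16699) = -3 - 1*4209 = -3 - 4209 = -4212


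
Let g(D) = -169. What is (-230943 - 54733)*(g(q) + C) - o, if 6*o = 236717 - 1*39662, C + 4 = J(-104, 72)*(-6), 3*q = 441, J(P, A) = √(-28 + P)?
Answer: 98778211/2 + 3428112*I*√33 ≈ 4.9389e+7 + 1.9693e+7*I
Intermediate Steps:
q = 147 (q = (⅓)*441 = 147)
C = -4 - 12*I*√33 (C = -4 + √(-28 - 104)*(-6) = -4 + √(-132)*(-6) = -4 + (2*I*√33)*(-6) = -4 - 12*I*√33 ≈ -4.0 - 68.935*I)
o = 65685/2 (o = (236717 - 1*39662)/6 = (236717 - 39662)/6 = (⅙)*197055 = 65685/2 ≈ 32843.)
(-230943 - 54733)*(g(q) + C) - o = (-230943 - 54733)*(-169 + (-4 - 12*I*√33)) - 1*65685/2 = -285676*(-173 - 12*I*√33) - 65685/2 = (49421948 + 3428112*I*√33) - 65685/2 = 98778211/2 + 3428112*I*√33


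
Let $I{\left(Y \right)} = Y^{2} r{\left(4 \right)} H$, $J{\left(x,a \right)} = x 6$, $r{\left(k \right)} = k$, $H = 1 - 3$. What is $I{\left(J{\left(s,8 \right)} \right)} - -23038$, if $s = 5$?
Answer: $15838$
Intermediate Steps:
$H = -2$ ($H = 1 - 3 = -2$)
$J{\left(x,a \right)} = 6 x$
$I{\left(Y \right)} = - 8 Y^{2}$ ($I{\left(Y \right)} = Y^{2} \cdot 4 \left(-2\right) = 4 Y^{2} \left(-2\right) = - 8 Y^{2}$)
$I{\left(J{\left(s,8 \right)} \right)} - -23038 = - 8 \left(6 \cdot 5\right)^{2} - -23038 = - 8 \cdot 30^{2} + 23038 = \left(-8\right) 900 + 23038 = -7200 + 23038 = 15838$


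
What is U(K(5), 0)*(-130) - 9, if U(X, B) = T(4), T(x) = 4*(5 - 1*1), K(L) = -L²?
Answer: -2089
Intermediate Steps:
T(x) = 16 (T(x) = 4*(5 - 1) = 4*4 = 16)
U(X, B) = 16
U(K(5), 0)*(-130) - 9 = 16*(-130) - 9 = -2080 - 9 = -2089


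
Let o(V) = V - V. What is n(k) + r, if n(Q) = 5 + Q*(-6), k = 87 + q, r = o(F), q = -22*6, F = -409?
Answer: 275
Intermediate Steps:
q = -132
o(V) = 0
r = 0
k = -45 (k = 87 - 132 = -45)
n(Q) = 5 - 6*Q
n(k) + r = (5 - 6*(-45)) + 0 = (5 + 270) + 0 = 275 + 0 = 275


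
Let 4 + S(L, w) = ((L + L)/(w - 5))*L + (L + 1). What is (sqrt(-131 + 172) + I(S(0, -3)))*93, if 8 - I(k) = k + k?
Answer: 1302 + 93*sqrt(41) ≈ 1897.5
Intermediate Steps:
S(L, w) = -3 + L + 2*L**2/(-5 + w) (S(L, w) = -4 + (((L + L)/(w - 5))*L + (L + 1)) = -4 + (((2*L)/(-5 + w))*L + (1 + L)) = -4 + ((2*L/(-5 + w))*L + (1 + L)) = -4 + (2*L**2/(-5 + w) + (1 + L)) = -4 + (1 + L + 2*L**2/(-5 + w)) = -3 + L + 2*L**2/(-5 + w))
I(k) = 8 - 2*k (I(k) = 8 - (k + k) = 8 - 2*k)
(sqrt(-131 + 172) + I(S(0, -3)))*93 = (sqrt(-131 + 172) + (8 - 2*(15 - 5*0 - 3*(-3) + 2*0**2 + 0*(-3))/(-5 - 3)))*93 = (sqrt(41) + (8 - 2*(15 + 0 + 9 + 2*0 + 0)/(-8)))*93 = (sqrt(41) + (8 - (-1)*(15 + 0 + 9 + 0 + 0)/4))*93 = (sqrt(41) + (8 - (-1)*24/4))*93 = (sqrt(41) + (8 - 2*(-3)))*93 = (sqrt(41) + (8 + 6))*93 = (sqrt(41) + 14)*93 = (14 + sqrt(41))*93 = 1302 + 93*sqrt(41)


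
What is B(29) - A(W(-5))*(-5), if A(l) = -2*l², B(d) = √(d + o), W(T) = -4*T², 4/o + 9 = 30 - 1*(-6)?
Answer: -100000 + √2361/9 ≈ -99995.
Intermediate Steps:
o = 4/27 (o = 4/(-9 + (30 - 1*(-6))) = 4/(-9 + (30 + 6)) = 4/(-9 + 36) = 4/27 ≈ 0.14815)
B(d) = √(4/27 + d) (B(d) = √(d + 4/27) = √(4/27 + d))
B(29) - A(W(-5))*(-5) = √(12 + 81*29)/9 - (-2*(-4*(-5)²)²)*(-5) = √(12 + 2349)/9 - (-2*(-4*25)²)*(-5) = √2361/9 - (-2*(-100)²)*(-5) = √2361/9 - (-2*10000)*(-5) = √2361/9 - (-20000)*(-5) = √2361/9 - 1*100000 = √2361/9 - 100000 = -100000 + √2361/9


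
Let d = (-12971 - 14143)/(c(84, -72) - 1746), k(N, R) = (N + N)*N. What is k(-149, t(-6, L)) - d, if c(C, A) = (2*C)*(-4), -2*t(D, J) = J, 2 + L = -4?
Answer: 17889487/403 ≈ 44391.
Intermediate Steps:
L = -6 (L = -2 - 4 = -6)
t(D, J) = -J/2
c(C, A) = -8*C
k(N, R) = 2*N² (k(N, R) = (2*N)*N = 2*N²)
d = 4519/403 (d = (-12971 - 14143)/(-8*84 - 1746) = -27114/(-672 - 1746) = -27114/(-2418) = -27114*(-1/2418) = 4519/403 ≈ 11.213)
k(-149, t(-6, L)) - d = 2*(-149)² - 1*4519/403 = 2*22201 - 4519/403 = 44402 - 4519/403 = 17889487/403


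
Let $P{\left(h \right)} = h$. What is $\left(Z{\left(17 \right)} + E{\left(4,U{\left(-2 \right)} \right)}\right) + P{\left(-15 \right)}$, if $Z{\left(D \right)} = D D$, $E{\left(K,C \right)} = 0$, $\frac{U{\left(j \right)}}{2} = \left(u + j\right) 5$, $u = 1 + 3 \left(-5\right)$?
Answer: $274$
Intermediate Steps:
$u = -14$ ($u = 1 - 15 = -14$)
$U{\left(j \right)} = -140 + 10 j$ ($U{\left(j \right)} = 2 \left(-14 + j\right) 5 = 2 \left(-70 + 5 j\right) = -140 + 10 j$)
$Z{\left(D \right)} = D^{2}$
$\left(Z{\left(17 \right)} + E{\left(4,U{\left(-2 \right)} \right)}\right) + P{\left(-15 \right)} = \left(17^{2} + 0\right) - 15 = \left(289 + 0\right) - 15 = 289 - 15 = 274$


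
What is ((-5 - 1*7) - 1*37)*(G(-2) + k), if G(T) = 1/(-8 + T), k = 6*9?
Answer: -26411/10 ≈ -2641.1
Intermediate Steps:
k = 54
((-5 - 1*7) - 1*37)*(G(-2) + k) = ((-5 - 1*7) - 1*37)*(1/(-8 - 2) + 54) = ((-5 - 7) - 37)*(1/(-10) + 54) = (-12 - 37)*(-⅒ + 54) = -49*539/10 = -26411/10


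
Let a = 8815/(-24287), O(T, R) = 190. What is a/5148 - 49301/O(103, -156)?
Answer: -3082039935563/11877800220 ≈ -259.48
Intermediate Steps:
a = -8815/24287 (a = 8815*(-1/24287) = -8815/24287 ≈ -0.36295)
a/5148 - 49301/O(103, -156) = -8815/24287/5148 - 49301/190 = -8815/24287*1/5148 - 49301*1/190 = -8815/125029476 - 49301/190 = -3082039935563/11877800220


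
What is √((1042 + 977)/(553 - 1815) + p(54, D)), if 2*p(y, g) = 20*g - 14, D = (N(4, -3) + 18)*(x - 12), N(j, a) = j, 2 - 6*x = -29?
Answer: I*√21671741694/3786 ≈ 38.884*I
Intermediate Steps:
x = 31/6 (x = ⅓ - ⅙*(-29) = ⅓ + 29/6 = 31/6 ≈ 5.1667)
D = -451/3 (D = (4 + 18)*(31/6 - 12) = 22*(-41/6) = -451/3 ≈ -150.33)
p(y, g) = -7 + 10*g (p(y, g) = (20*g - 14)/2 = (-14 + 20*g)/2 = -7 + 10*g)
√((1042 + 977)/(553 - 1815) + p(54, D)) = √((1042 + 977)/(553 - 1815) + (-7 + 10*(-451/3))) = √(2019/(-1262) + (-7 - 4510/3)) = √(2019*(-1/1262) - 4531/3) = √(-2019/1262 - 4531/3) = √(-5724179/3786) = I*√21671741694/3786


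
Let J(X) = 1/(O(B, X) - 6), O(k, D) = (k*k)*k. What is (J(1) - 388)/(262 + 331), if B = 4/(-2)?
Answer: -5433/8302 ≈ -0.65442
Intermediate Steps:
B = -2 (B = 4*(-½) = -2)
O(k, D) = k³ (O(k, D) = k²*k = k³)
J(X) = -1/14 (J(X) = 1/((-2)³ - 6) = 1/(-8 - 6) = 1/(-14) = -1/14)
(J(1) - 388)/(262 + 331) = (-1/14 - 388)/(262 + 331) = -5433/14/593 = -5433/14*1/593 = -5433/8302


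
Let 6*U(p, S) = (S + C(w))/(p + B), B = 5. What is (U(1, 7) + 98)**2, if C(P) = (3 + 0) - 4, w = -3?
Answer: 346921/36 ≈ 9636.7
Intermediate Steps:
C(P) = -1 (C(P) = 3 - 4 = -1)
U(p, S) = (-1 + S)/(6*(5 + p)) (U(p, S) = ((S - 1)/(p + 5))/6 = ((-1 + S)/(5 + p))/6 = (-1 + S)/(6*(5 + p)))
(U(1, 7) + 98)**2 = ((-1 + 7)/(6*(5 + 1)) + 98)**2 = ((1/6)*6/6 + 98)**2 = ((1/6)*(1/6)*6 + 98)**2 = (1/6 + 98)**2 = (589/6)**2 = 346921/36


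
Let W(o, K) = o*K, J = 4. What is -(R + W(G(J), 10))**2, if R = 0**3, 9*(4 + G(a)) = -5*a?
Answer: -313600/81 ≈ -3871.6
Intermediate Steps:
G(a) = -4 - 5*a/9 (G(a) = -4 + (-5*a)/9 = -4 - 5*a/9)
W(o, K) = K*o
R = 0
-(R + W(G(J), 10))**2 = -(0 + 10*(-4 - 5/9*4))**2 = -(0 + 10*(-4 - 20/9))**2 = -(0 + 10*(-56/9))**2 = -(0 - 560/9)**2 = -(-560/9)**2 = -1*313600/81 = -313600/81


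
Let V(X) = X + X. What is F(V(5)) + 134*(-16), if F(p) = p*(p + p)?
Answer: -1944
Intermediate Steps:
V(X) = 2*X
F(p) = 2*p² (F(p) = p*(2*p) = 2*p²)
F(V(5)) + 134*(-16) = 2*(2*5)² + 134*(-16) = 2*10² - 2144 = 2*100 - 2144 = 200 - 2144 = -1944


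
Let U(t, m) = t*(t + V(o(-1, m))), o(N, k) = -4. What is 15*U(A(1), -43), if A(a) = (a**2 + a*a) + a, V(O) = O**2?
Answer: 855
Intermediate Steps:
A(a) = a + 2*a**2 (A(a) = (a**2 + a**2) + a = 2*a**2 + a = a + 2*a**2)
U(t, m) = t*(16 + t) (U(t, m) = t*(t + (-4)**2) = t*(t + 16) = t*(16 + t))
15*U(A(1), -43) = 15*((1*(1 + 2*1))*(16 + 1*(1 + 2*1))) = 15*((1*(1 + 2))*(16 + 1*(1 + 2))) = 15*((1*3)*(16 + 1*3)) = 15*(3*(16 + 3)) = 15*(3*19) = 15*57 = 855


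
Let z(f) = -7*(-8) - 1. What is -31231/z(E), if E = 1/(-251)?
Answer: -31231/55 ≈ -567.84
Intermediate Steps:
E = -1/251 ≈ -0.0039841
z(f) = 55 (z(f) = 56 - 1 = 55)
-31231/z(E) = -31231/55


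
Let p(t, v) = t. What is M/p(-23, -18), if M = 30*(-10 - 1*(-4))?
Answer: 180/23 ≈ 7.8261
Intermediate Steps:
M = -180 (M = 30*(-10 + 4) = 30*(-6) = -180)
M/p(-23, -18) = -180/(-23) = -180*(-1/23) = 180/23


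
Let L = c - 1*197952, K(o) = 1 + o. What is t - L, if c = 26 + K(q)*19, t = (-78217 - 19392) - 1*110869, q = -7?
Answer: -10438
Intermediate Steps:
t = -208478 (t = -97609 - 110869 = -208478)
c = -88 (c = 26 + (1 - 7)*19 = 26 - 6*19 = 26 - 114 = -88)
L = -198040 (L = -88 - 1*197952 = -88 - 197952 = -198040)
t - L = -208478 - 1*(-198040) = -208478 + 198040 = -10438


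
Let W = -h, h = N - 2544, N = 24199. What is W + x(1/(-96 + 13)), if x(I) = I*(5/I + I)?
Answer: -149146849/6889 ≈ -21650.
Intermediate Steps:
x(I) = I*(I + 5/I)
h = 21655 (h = 24199 - 2544 = 21655)
W = -21655 (W = -1*21655 = -21655)
W + x(1/(-96 + 13)) = -21655 + (5 + (1/(-96 + 13))²) = -21655 + (5 + (1/(-83))²) = -21655 + (5 + (-1/83)²) = -21655 + (5 + 1/6889) = -21655 + 34446/6889 = -149146849/6889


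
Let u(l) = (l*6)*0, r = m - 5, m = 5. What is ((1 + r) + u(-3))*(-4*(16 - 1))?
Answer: -60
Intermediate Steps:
r = 0 (r = 5 - 5 = 0)
u(l) = 0 (u(l) = (6*l)*0 = 0)
((1 + r) + u(-3))*(-4*(16 - 1)) = ((1 + 0) + 0)*(-4*(16 - 1)) = (1 + 0)*(-4*15) = 1*(-60) = -60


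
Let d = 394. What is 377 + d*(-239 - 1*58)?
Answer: -116641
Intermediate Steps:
377 + d*(-239 - 1*58) = 377 + 394*(-239 - 1*58) = 377 + 394*(-239 - 58) = 377 + 394*(-297) = 377 - 117018 = -116641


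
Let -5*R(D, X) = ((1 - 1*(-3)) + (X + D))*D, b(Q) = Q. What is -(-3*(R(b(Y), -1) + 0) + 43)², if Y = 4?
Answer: -89401/25 ≈ -3576.0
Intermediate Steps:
R(D, X) = -D*(4 + D + X)/5 (R(D, X) = -((1 - 1*(-3)) + (X + D))*D/5 = -((1 + 3) + (D + X))*D/5 = -(4 + (D + X))*D/5 = -(4 + D + X)*D/5 = -D*(4 + D + X)/5)
-(-3*(R(b(Y), -1) + 0) + 43)² = -(-3*(-⅕*4*(4 + 4 - 1) + 0) + 43)² = -(-3*(-⅕*4*7 + 0) + 43)² = -(-3*(-28/5 + 0) + 43)² = -(-3*(-28/5) + 43)² = -(84/5 + 43)² = -(299/5)² = -1*89401/25 = -89401/25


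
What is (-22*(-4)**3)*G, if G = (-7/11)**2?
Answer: 6272/11 ≈ 570.18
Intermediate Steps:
G = 49/121 (G = (-7*1/11)**2 = (-7/11)**2 = 49/121 ≈ 0.40496)
(-22*(-4)**3)*G = -22*(-4)**3*(49/121) = -22*(-64)*(49/121) = 1408*(49/121) = 6272/11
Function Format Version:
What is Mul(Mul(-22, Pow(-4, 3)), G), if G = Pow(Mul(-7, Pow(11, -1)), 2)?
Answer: Rational(6272, 11) ≈ 570.18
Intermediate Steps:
G = Rational(49, 121) (G = Pow(Mul(-7, Rational(1, 11)), 2) = Pow(Rational(-7, 11), 2) = Rational(49, 121) ≈ 0.40496)
Mul(Mul(-22, Pow(-4, 3)), G) = Mul(Mul(-22, Pow(-4, 3)), Rational(49, 121)) = Mul(Mul(-22, -64), Rational(49, 121)) = Mul(1408, Rational(49, 121)) = Rational(6272, 11)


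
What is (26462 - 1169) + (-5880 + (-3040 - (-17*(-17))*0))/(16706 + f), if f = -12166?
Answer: 5741065/227 ≈ 25291.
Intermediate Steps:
(26462 - 1169) + (-5880 + (-3040 - (-17*(-17))*0))/(16706 + f) = (26462 - 1169) + (-5880 + (-3040 - (-17*(-17))*0))/(16706 - 12166) = 25293 + (-5880 + (-3040 - 289*0))/4540 = 25293 + (-5880 + (-3040 - 1*0))*(1/4540) = 25293 + (-5880 + (-3040 + 0))*(1/4540) = 25293 + (-5880 - 3040)*(1/4540) = 25293 - 8920*1/4540 = 25293 - 446/227 = 5741065/227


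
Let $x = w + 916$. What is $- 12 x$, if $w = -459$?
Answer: $-5484$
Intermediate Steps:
$x = 457$ ($x = -459 + 916 = 457$)
$- 12 x = \left(-12\right) 457 = -5484$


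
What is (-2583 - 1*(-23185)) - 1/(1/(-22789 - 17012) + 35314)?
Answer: 28956780793025/1405532513 ≈ 20602.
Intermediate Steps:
(-2583 - 1*(-23185)) - 1/(1/(-22789 - 17012) + 35314) = (-2583 + 23185) - 1/(1/(-39801) + 35314) = 20602 - 1/(-1/39801 + 35314) = 20602 - 1/1405532513/39801 = 20602 - 1*39801/1405532513 = 20602 - 39801/1405532513 = 28956780793025/1405532513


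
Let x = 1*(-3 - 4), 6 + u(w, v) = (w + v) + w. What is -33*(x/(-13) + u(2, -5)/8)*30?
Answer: 17325/52 ≈ 333.17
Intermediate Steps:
u(w, v) = -6 + v + 2*w (u(w, v) = -6 + ((w + v) + w) = -6 + ((v + w) + w) = -6 + (v + 2*w) = -6 + v + 2*w)
x = -7 (x = 1*(-7) = -7)
-33*(x/(-13) + u(2, -5)/8)*30 = -33*(-7/(-13) + (-6 - 5 + 2*2)/8)*30 = -33*(-7*(-1/13) + (-6 - 5 + 4)*(⅛))*30 = -33*(7/13 - 7*⅛)*30 = -33*(7/13 - 7/8)*30 = -33*(-35/104)*30 = (1155/104)*30 = 17325/52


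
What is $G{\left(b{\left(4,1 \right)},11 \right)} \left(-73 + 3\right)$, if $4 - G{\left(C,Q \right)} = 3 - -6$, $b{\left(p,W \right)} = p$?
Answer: $350$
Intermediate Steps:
$G{\left(C,Q \right)} = -5$ ($G{\left(C,Q \right)} = 4 - \left(3 - -6\right) = 4 - \left(3 + 6\right) = 4 - 9 = -5$)
$G{\left(b{\left(4,1 \right)},11 \right)} \left(-73 + 3\right) = - 5 \left(-73 + 3\right) = \left(-5\right) \left(-70\right) = 350$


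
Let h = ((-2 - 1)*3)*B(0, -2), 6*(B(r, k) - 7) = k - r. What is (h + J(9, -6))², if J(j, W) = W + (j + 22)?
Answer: 1225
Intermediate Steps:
J(j, W) = 22 + W + j (J(j, W) = W + (22 + j) = 22 + W + j)
B(r, k) = 7 - r/6 + k/6 (B(r, k) = 7 + (k - r)/6 = 7 + (-r/6 + k/6) = 7 - r/6 + k/6)
h = -60 (h = ((-2 - 1)*3)*(7 - ⅙*0 + (⅙)*(-2)) = (-3*3)*(7 + 0 - ⅓) = -9*20/3 = -60)
(h + J(9, -6))² = (-60 + (22 - 6 + 9))² = (-60 + 25)² = (-35)² = 1225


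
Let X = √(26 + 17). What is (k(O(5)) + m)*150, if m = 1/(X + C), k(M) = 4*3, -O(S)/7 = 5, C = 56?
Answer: 1858600/1031 - 50*√43/1031 ≈ 1802.4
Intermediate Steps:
O(S) = -35 (O(S) = -7*5 = -35)
k(M) = 12
X = √43 ≈ 6.5574
m = 1/(56 + √43) (m = 1/(√43 + 56) = 1/(56 + √43) ≈ 0.015985)
(k(O(5)) + m)*150 = (12 + (56/3093 - √43/3093))*150 = (37172/3093 - √43/3093)*150 = 1858600/1031 - 50*√43/1031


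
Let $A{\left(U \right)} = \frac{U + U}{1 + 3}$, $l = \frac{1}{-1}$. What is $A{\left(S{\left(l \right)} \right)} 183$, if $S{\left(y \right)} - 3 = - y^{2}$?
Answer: $183$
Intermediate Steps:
$l = -1$
$S{\left(y \right)} = 3 - y^{2}$
$A{\left(U \right)} = \frac{U}{2}$ ($A{\left(U \right)} = \frac{2 U}{4} = 2 U \frac{1}{4} = \frac{U}{2}$)
$A{\left(S{\left(l \right)} \right)} 183 = \frac{3 - \left(-1\right)^{2}}{2} \cdot 183 = \frac{3 - 1}{2} \cdot 183 = \frac{1}{2} \cdot 2 \cdot 183 = 1 \cdot 183 = 183$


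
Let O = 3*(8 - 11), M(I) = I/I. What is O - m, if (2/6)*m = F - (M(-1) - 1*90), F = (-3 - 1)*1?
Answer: -264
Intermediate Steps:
M(I) = 1
F = -4 (F = -4*1 = -4)
m = 255 (m = 3*(-4 - (1 - 1*90)) = 3*(-4 - (1 - 90)) = 3*(-4 - 1*(-89)) = 3*(-4 + 89) = 3*85 = 255)
O = -9 (O = 3*(-3) = -9)
O - m = -9 - 1*255 = -9 - 255 = -264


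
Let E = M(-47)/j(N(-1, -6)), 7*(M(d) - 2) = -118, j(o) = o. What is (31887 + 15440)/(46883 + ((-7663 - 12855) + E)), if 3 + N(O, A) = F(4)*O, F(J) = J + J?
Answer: 3644179/2030209 ≈ 1.7950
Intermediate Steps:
F(J) = 2*J
N(O, A) = -3 + 8*O (N(O, A) = -3 + (2*4)*O = -3 + 8*O)
M(d) = -104/7 (M(d) = 2 + (1/7)*(-118) = 2 - 118/7 = -104/7)
E = 104/77 (E = -104/(7*(-3 + 8*(-1))) = -104/(7*(-3 - 8)) = -104/7/(-11) = -104/7*(-1/11) = 104/77 ≈ 1.3506)
(31887 + 15440)/(46883 + ((-7663 - 12855) + E)) = (31887 + 15440)/(46883 + ((-7663 - 12855) + 104/77)) = 47327/(46883 + (-20518 + 104/77)) = 47327/(46883 - 1579782/77) = 47327/(2030209/77) = 47327*(77/2030209) = 3644179/2030209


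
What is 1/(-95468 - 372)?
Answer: -1/95840 ≈ -1.0434e-5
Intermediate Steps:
1/(-95468 - 372) = 1/(-95840) = -1/95840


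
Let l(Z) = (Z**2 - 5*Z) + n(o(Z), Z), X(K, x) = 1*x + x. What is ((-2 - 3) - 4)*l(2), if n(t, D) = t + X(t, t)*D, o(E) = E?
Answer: -36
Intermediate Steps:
X(K, x) = 2*x (X(K, x) = x + x = 2*x)
n(t, D) = t + 2*D*t (n(t, D) = t + (2*t)*D = t + 2*D*t)
l(Z) = Z**2 - 5*Z + Z*(1 + 2*Z) (l(Z) = (Z**2 - 5*Z) + Z*(1 + 2*Z) = Z**2 - 5*Z + Z*(1 + 2*Z))
((-2 - 3) - 4)*l(2) = ((-2 - 3) - 4)*(2*(-4 + 3*2)) = (-5 - 4)*(2*(-4 + 6)) = -18*2 = -9*4 = -36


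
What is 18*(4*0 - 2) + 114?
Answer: 78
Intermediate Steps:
18*(4*0 - 2) + 114 = 18*(0 - 2) + 114 = 18*(-2) + 114 = -36 + 114 = 78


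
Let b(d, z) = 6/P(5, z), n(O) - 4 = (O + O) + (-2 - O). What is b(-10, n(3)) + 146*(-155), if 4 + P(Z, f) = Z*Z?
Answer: -158408/7 ≈ -22630.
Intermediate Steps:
P(Z, f) = -4 + Z² (P(Z, f) = -4 + Z*Z = -4 + Z²)
n(O) = 2 + O (n(O) = 4 + ((O + O) + (-2 - O)) = 4 + (2*O + (-2 - O)) = 4 + (-2 + O) = 2 + O)
b(d, z) = 2/7 (b(d, z) = 6/(-4 + 5²) = 6/(-4 + 25) = 6/21 = 6*(1/21) = 2/7)
b(-10, n(3)) + 146*(-155) = 2/7 + 146*(-155) = 2/7 - 22630 = -158408/7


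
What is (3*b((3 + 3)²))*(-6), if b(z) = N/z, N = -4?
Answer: 2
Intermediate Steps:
b(z) = -4/z
(3*b((3 + 3)²))*(-6) = (3*(-4/(3 + 3)²))*(-6) = (3*(-4/(6²)))*(-6) = (3*(-4/36))*(-6) = (3*(-4*1/36))*(-6) = (3*(-⅑))*(-6) = -⅓*(-6) = 2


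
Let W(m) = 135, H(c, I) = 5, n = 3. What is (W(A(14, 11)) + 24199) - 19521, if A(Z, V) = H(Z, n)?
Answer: 4813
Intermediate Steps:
A(Z, V) = 5
(W(A(14, 11)) + 24199) - 19521 = (135 + 24199) - 19521 = 24334 - 19521 = 4813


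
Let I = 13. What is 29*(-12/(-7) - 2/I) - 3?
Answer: 3845/91 ≈ 42.253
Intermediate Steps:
29*(-12/(-7) - 2/I) - 3 = 29*(-12/(-7) - 2/13) - 3 = 29*(-12*(-⅐) - 2*1/13) - 3 = 29*(12/7 - 2/13) - 3 = 29*(142/91) - 3 = 4118/91 - 3 = 3845/91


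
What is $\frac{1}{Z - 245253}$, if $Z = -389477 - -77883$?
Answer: $- \frac{1}{556847} \approx -1.7958 \cdot 10^{-6}$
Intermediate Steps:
$Z = -311594$ ($Z = -389477 + 77883 = -311594$)
$\frac{1}{Z - 245253} = \frac{1}{-311594 - 245253} = \frac{1}{-556847} = - \frac{1}{556847}$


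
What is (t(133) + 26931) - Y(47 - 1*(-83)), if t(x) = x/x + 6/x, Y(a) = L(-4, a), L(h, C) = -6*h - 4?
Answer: 3579302/133 ≈ 26912.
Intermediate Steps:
L(h, C) = -4 - 6*h
Y(a) = 20 (Y(a) = -4 - 6*(-4) = -4 + 24 = 20)
t(x) = 1 + 6/x
(t(133) + 26931) - Y(47 - 1*(-83)) = ((6 + 133)/133 + 26931) - 1*20 = ((1/133)*139 + 26931) - 20 = (139/133 + 26931) - 20 = 3581962/133 - 20 = 3579302/133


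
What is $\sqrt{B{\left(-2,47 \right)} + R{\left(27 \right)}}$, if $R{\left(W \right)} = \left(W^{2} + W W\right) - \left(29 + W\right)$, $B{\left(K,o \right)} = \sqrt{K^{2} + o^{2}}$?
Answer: $\sqrt{1402 + \sqrt{2213}} \approx 38.066$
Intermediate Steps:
$R{\left(W \right)} = -29 - W + 2 W^{2}$ ($R{\left(W \right)} = \left(W^{2} + W^{2}\right) - \left(29 + W\right) = 2 W^{2} - \left(29 + W\right) = -29 - W + 2 W^{2}$)
$\sqrt{B{\left(-2,47 \right)} + R{\left(27 \right)}} = \sqrt{\sqrt{\left(-2\right)^{2} + 47^{2}} - \left(56 - 1458\right)} = \sqrt{\sqrt{4 + 2209} - -1402} = \sqrt{\sqrt{2213} - -1402} = \sqrt{\sqrt{2213} + 1402} = \sqrt{1402 + \sqrt{2213}}$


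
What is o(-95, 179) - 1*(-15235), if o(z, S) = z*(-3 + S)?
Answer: -1485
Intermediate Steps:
o(-95, 179) - 1*(-15235) = -95*(-3 + 179) - 1*(-15235) = -95*176 + 15235 = -16720 + 15235 = -1485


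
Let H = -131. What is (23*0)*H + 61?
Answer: 61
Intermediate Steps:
(23*0)*H + 61 = (23*0)*(-131) + 61 = 0*(-131) + 61 = 0 + 61 = 61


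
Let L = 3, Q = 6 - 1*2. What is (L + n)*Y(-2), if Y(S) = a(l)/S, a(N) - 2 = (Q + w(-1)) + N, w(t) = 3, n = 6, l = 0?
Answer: -81/2 ≈ -40.500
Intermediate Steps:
Q = 4 (Q = 6 - 2 = 4)
a(N) = 9 + N (a(N) = 2 + ((4 + 3) + N) = 2 + (7 + N) = 9 + N)
Y(S) = 9/S (Y(S) = (9 + 0)/S = 9/S)
(L + n)*Y(-2) = (3 + 6)*(9/(-2)) = 9*(9*(-½)) = 9*(-9/2) = -81/2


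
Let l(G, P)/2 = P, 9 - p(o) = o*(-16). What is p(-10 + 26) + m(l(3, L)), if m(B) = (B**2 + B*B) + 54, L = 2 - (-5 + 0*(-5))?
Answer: 711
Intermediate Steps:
p(o) = 9 + 16*o (p(o) = 9 - o*(-16) = 9 - (-16)*o = 9 + 16*o)
L = 7 (L = 2 - (-5 + 0) = 2 - 1*(-5) = 2 + 5 = 7)
l(G, P) = 2*P
m(B) = 54 + 2*B**2 (m(B) = (B**2 + B**2) + 54 = 2*B**2 + 54 = 54 + 2*B**2)
p(-10 + 26) + m(l(3, L)) = (9 + 16*(-10 + 26)) + (54 + 2*(2*7)**2) = (9 + 16*16) + (54 + 2*14**2) = (9 + 256) + (54 + 2*196) = 265 + (54 + 392) = 265 + 446 = 711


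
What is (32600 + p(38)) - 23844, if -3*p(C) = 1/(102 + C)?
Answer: 3677519/420 ≈ 8756.0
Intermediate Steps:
p(C) = -1/(3*(102 + C))
(32600 + p(38)) - 23844 = (32600 - 1/(306 + 3*38)) - 23844 = (32600 - 1/(306 + 114)) - 23844 = (32600 - 1/420) - 23844 = 13691999/420 - 23844 = 3677519/420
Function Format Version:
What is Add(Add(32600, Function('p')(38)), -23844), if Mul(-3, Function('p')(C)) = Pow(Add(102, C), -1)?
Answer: Rational(3677519, 420) ≈ 8756.0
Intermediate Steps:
Function('p')(C) = Mul(Rational(-1, 3), Pow(Add(102, C), -1))
Add(Add(32600, Function('p')(38)), -23844) = Add(Add(32600, Mul(-1, Pow(Add(306, Mul(3, 38)), -1))), -23844) = Add(Add(32600, Mul(-1, Pow(Add(306, 114), -1))), -23844) = Add(Add(32600, Mul(-1, Pow(420, -1))), -23844) = Add(Add(32600, Mul(-1, Rational(1, 420))), -23844) = Add(Add(32600, Rational(-1, 420)), -23844) = Add(Rational(13691999, 420), -23844) = Rational(3677519, 420)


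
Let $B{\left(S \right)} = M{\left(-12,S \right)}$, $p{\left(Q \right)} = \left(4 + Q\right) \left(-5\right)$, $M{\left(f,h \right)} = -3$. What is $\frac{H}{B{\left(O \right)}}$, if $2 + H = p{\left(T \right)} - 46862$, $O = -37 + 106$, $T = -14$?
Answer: $\frac{46814}{3} \approx 15605.0$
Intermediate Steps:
$O = 69$
$p{\left(Q \right)} = -20 - 5 Q$
$B{\left(S \right)} = -3$
$H = -46814$ ($H = -2 - 46812 = -46814$)
$\frac{H}{B{\left(O \right)}} = - \frac{46814}{-3} = \left(-46814\right) \left(- \frac{1}{3}\right) = \frac{46814}{3}$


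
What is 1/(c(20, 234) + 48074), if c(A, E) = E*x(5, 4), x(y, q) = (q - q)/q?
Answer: 1/48074 ≈ 2.0801e-5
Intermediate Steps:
x(y, q) = 0 (x(y, q) = 0/q = 0)
c(A, E) = 0 (c(A, E) = E*0 = 0)
1/(c(20, 234) + 48074) = 1/(0 + 48074) = 1/48074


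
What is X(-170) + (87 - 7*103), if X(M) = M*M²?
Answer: -4913634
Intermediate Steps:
X(M) = M³
X(-170) + (87 - 7*103) = (-170)³ + (87 - 7*103) = -4913000 + (87 - 721) = -4913000 - 634 = -4913634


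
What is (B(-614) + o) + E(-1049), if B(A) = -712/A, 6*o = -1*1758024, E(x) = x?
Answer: -90273915/307 ≈ -2.9405e+5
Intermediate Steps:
o = -293004 (o = (-1*1758024)/6 = (⅙)*(-1758024) = -293004)
(B(-614) + o) + E(-1049) = (-712/(-614) - 293004) - 1049 = (-712*(-1/614) - 293004) - 1049 = (356/307 - 293004) - 1049 = -89951872/307 - 1049 = -90273915/307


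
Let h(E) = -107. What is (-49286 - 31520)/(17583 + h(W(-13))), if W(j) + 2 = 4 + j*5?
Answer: -40403/8738 ≈ -4.6238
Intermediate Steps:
W(j) = 2 + 5*j (W(j) = -2 + (4 + j*5) = -2 + (4 + 5*j) = 2 + 5*j)
(-49286 - 31520)/(17583 + h(W(-13))) = (-49286 - 31520)/(17583 - 107) = -80806/17476 = -80806*1/17476 = -40403/8738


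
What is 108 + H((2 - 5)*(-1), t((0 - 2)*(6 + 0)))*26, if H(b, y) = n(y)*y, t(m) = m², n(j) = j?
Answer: 539244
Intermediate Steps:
H(b, y) = y² (H(b, y) = y*y = y²)
108 + H((2 - 5)*(-1), t((0 - 2)*(6 + 0)))*26 = 108 + (((0 - 2)*(6 + 0))²)²*26 = 108 + ((-2*6)²)²*26 = 108 + ((-12)²)²*26 = 108 + 144²*26 = 108 + 20736*26 = 108 + 539136 = 539244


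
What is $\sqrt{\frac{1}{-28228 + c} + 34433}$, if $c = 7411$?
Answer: $\frac{4 \sqrt{11513467645}}{2313} \approx 185.56$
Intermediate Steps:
$\sqrt{\frac{1}{-28228 + c} + 34433} = \sqrt{\frac{1}{-28228 + 7411} + 34433} = \sqrt{\frac{1}{-20817} + 34433} = \sqrt{- \frac{1}{20817} + 34433} = \sqrt{\frac{716791760}{20817}} = \frac{4 \sqrt{11513467645}}{2313}$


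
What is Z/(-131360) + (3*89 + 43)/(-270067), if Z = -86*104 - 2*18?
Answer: 119224003/1773800056 ≈ 0.067214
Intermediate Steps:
Z = -8980 (Z = -8944 - 36 = -8980)
Z/(-131360) + (3*89 + 43)/(-270067) = -8980/(-131360) + (3*89 + 43)/(-270067) = -8980*(-1/131360) + (267 + 43)*(-1/270067) = 449/6568 + 310*(-1/270067) = 449/6568 - 310/270067 = 119224003/1773800056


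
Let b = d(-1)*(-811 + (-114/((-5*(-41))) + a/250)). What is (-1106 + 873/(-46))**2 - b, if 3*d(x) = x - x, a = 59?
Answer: 2677959001/2116 ≈ 1.2656e+6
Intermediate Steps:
d(x) = 0 (d(x) = (x - x)/3 = (1/3)*0 = 0)
b = 0 (b = 0*(-811 + (-114/((-5*(-41))) + 59/250)) = 0*(-811 + (-114/205 + 59*(1/250))) = 0*(-811 + (-114*1/205 + 59/250)) = 0*(-811 + (-114/205 + 59/250)) = 0*(-811 - 3281/10250) = 0*(-8316031/10250) = 0)
(-1106 + 873/(-46))**2 - b = (-1106 + 873/(-46))**2 - 1*0 = (-1106 + 873*(-1/46))**2 + 0 = (-1106 - 873/46)**2 + 0 = (-51749/46)**2 + 0 = 2677959001/2116 + 0 = 2677959001/2116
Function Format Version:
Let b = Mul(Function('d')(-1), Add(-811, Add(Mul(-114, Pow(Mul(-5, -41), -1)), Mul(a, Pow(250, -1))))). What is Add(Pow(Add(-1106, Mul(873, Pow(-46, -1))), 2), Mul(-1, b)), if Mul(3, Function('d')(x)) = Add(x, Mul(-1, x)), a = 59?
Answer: Rational(2677959001, 2116) ≈ 1.2656e+6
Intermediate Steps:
Function('d')(x) = 0 (Function('d')(x) = Mul(Rational(1, 3), Add(x, Mul(-1, x))) = Mul(Rational(1, 3), 0) = 0)
b = 0 (b = Mul(0, Add(-811, Add(Mul(-114, Pow(Mul(-5, -41), -1)), Mul(59, Pow(250, -1))))) = Mul(0, Add(-811, Add(Mul(-114, Pow(205, -1)), Mul(59, Rational(1, 250))))) = Mul(0, Add(-811, Add(Mul(-114, Rational(1, 205)), Rational(59, 250)))) = Mul(0, Add(-811, Add(Rational(-114, 205), Rational(59, 250)))) = Mul(0, Add(-811, Rational(-3281, 10250))) = Mul(0, Rational(-8316031, 10250)) = 0)
Add(Pow(Add(-1106, Mul(873, Pow(-46, -1))), 2), Mul(-1, b)) = Add(Pow(Add(-1106, Mul(873, Pow(-46, -1))), 2), Mul(-1, 0)) = Add(Pow(Add(-1106, Mul(873, Rational(-1, 46))), 2), 0) = Add(Pow(Add(-1106, Rational(-873, 46)), 2), 0) = Add(Pow(Rational(-51749, 46), 2), 0) = Add(Rational(2677959001, 2116), 0) = Rational(2677959001, 2116)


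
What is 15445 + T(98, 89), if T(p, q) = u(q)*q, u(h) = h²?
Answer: 720414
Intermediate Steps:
T(p, q) = q³ (T(p, q) = q²*q = q³)
15445 + T(98, 89) = 15445 + 89³ = 15445 + 704969 = 720414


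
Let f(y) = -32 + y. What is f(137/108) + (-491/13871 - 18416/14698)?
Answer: -352516065217/11009301732 ≈ -32.020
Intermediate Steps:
f(137/108) + (-491/13871 - 18416/14698) = (-32 + 137/108) + (-491/13871 - 18416/14698) = (-32 + 137*(1/108)) + (-491*1/13871 - 18416*1/14698) = (-32 + 137/108) + (-491/13871 - 9208/7349) = -3319/108 - 131332527/101937979 = -352516065217/11009301732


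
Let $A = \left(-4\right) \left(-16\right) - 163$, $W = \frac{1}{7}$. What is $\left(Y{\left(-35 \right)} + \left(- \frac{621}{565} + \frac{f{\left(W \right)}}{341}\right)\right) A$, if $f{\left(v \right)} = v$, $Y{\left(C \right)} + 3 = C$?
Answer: $\frac{474575868}{122605} \approx 3870.8$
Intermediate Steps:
$Y{\left(C \right)} = -3 + C$
$W = \frac{1}{7} \approx 0.14286$
$A = -99$ ($A = 64 - 163 = -99$)
$\left(Y{\left(-35 \right)} + \left(- \frac{621}{565} + \frac{f{\left(W \right)}}{341}\right)\right) A = \left(\left(-3 - 35\right) + \left(- \frac{621}{565} + \frac{1}{7 \cdot 341}\right)\right) \left(-99\right) = \left(-38 + \left(\left(-621\right) \frac{1}{565} + \frac{1}{7} \cdot \frac{1}{341}\right)\right) \left(-99\right) = \left(-38 + \left(- \frac{621}{565} + \frac{1}{2387}\right)\right) \left(-99\right) = \left(-38 - \frac{1481762}{1348655}\right) \left(-99\right) = \left(- \frac{52730652}{1348655}\right) \left(-99\right) = \frac{474575868}{122605}$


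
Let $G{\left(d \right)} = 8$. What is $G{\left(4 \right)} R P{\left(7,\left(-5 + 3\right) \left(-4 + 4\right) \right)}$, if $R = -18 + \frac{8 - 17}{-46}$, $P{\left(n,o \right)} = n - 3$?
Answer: $- \frac{13104}{23} \approx -569.74$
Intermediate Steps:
$P{\left(n,o \right)} = -3 + n$ ($P{\left(n,o \right)} = n - 3 = -3 + n$)
$R = - \frac{819}{46}$ ($R = -18 - - \frac{9}{46} = -18 + \frac{9}{46} = - \frac{819}{46} \approx -17.804$)
$G{\left(4 \right)} R P{\left(7,\left(-5 + 3\right) \left(-4 + 4\right) \right)} = 8 \left(- \frac{819}{46}\right) \left(-3 + 7\right) = \left(- \frac{3276}{23}\right) 4 = - \frac{13104}{23}$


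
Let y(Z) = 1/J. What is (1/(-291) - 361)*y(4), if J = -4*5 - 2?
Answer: 52526/3201 ≈ 16.409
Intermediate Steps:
J = -22 (J = -20 - 2 = -22)
y(Z) = -1/22 (y(Z) = 1/(-22) = -1/22)
(1/(-291) - 361)*y(4) = (1/(-291) - 361)*(-1/22) = (-1/291 - 361)*(-1/22) = -105052/291*(-1/22) = 52526/3201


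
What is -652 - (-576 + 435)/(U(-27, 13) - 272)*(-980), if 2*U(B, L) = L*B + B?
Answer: -162392/461 ≈ -352.26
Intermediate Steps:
U(B, L) = B/2 + B*L/2 (U(B, L) = (L*B + B)/2 = (B*L + B)/2 = (B + B*L)/2 = B/2 + B*L/2)
-652 - (-576 + 435)/(U(-27, 13) - 272)*(-980) = -652 - (-576 + 435)/((½)*(-27)*(1 + 13) - 272)*(-980) = -652 - (-141)/((½)*(-27)*14 - 272)*(-980) = -652 - (-141)/(-189 - 272)*(-980) = -652 - (-141)/(-461)*(-980) = -652 - (-141)*(-1)/461*(-980) = -652 - 1*141/461*(-980) = -652 - 141/461*(-980) = -652 + 138180/461 = -162392/461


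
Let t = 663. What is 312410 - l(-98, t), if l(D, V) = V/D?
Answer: 30616843/98 ≈ 3.1242e+5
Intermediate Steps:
312410 - l(-98, t) = 312410 - 663/(-98) = 312410 - 663*(-1)/98 = 312410 - 1*(-663/98) = 312410 + 663/98 = 30616843/98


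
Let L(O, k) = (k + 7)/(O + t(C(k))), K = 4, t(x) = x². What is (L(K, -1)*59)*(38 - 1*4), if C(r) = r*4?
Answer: 3009/5 ≈ 601.80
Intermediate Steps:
C(r) = 4*r
L(O, k) = (7 + k)/(O + 16*k²) (L(O, k) = (k + 7)/(O + (4*k)²) = (7 + k)/(O + 16*k²))
(L(K, -1)*59)*(38 - 1*4) = (((7 - 1)/(4 + 16*(-1)²))*59)*(38 - 1*4) = ((6/(4 + 16*1))*59)*(38 - 4) = ((6/(4 + 16))*59)*34 = ((6/20)*59)*34 = (((1/20)*6)*59)*34 = ((3/10)*59)*34 = (177/10)*34 = 3009/5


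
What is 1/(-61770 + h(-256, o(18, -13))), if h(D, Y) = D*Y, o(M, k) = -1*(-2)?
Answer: -1/62282 ≈ -1.6056e-5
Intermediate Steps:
o(M, k) = 2
1/(-61770 + h(-256, o(18, -13))) = 1/(-61770 - 256*2) = 1/(-61770 - 512) = 1/(-62282) = -1/62282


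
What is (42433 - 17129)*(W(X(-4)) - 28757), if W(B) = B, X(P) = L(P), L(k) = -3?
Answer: -727743040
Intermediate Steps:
X(P) = -3
(42433 - 17129)*(W(X(-4)) - 28757) = (42433 - 17129)*(-3 - 28757) = 25304*(-28760) = -727743040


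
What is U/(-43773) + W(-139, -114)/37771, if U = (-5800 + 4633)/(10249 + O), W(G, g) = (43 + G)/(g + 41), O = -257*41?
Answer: -669171119/11586676680864 ≈ -5.7754e-5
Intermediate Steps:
O = -10537
W(G, g) = (43 + G)/(41 + g)
U = 389/96 (U = (-5800 + 4633)/(10249 - 10537) = -1167/(-288) = -1167*(-1/288) = 389/96 ≈ 4.0521)
U/(-43773) + W(-139, -114)/37771 = (389/96)/(-43773) + ((43 - 139)/(41 - 114))/37771 = (389/96)*(-1/43773) + (-96/(-73))*(1/37771) = -389/4202208 - 1/73*(-96)*(1/37771) = -389/4202208 + (96/73)*(1/37771) = -389/4202208 + 96/2757283 = -669171119/11586676680864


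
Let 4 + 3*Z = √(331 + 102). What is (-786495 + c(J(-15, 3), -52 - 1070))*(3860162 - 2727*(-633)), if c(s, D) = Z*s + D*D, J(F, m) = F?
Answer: 2639043434377 - 27931765*√433 ≈ 2.6385e+12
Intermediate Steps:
Z = -4/3 + √433/3 (Z = -4/3 + √(331 + 102)/3 = -4/3 + √433/3 ≈ 5.6029)
c(s, D) = D² + s*(-4/3 + √433/3) (c(s, D) = (-4/3 + √433/3)*s + D*D = s*(-4/3 + √433/3) + D² = D² + s*(-4/3 + √433/3))
(-786495 + c(J(-15, 3), -52 - 1070))*(3860162 - 2727*(-633)) = (-786495 + ((-52 - 1070)² - ⅓*(-15)*(4 - √433)))*(3860162 - 2727*(-633)) = (-786495 + ((-1122)² + (20 - 5*√433)))*(3860162 + 1726191) = (-786495 + (1258884 + (20 - 5*√433)))*5586353 = (-786495 + (1258904 - 5*√433))*5586353 = (472409 - 5*√433)*5586353 = 2639043434377 - 27931765*√433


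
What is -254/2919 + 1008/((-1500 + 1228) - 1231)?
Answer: -369346/487473 ≈ -0.75768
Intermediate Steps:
-254/2919 + 1008/((-1500 + 1228) - 1231) = -254*1/2919 + 1008/(-272 - 1231) = -254/2919 + 1008/(-1503) = -254/2919 + 1008*(-1/1503) = -254/2919 - 112/167 = -369346/487473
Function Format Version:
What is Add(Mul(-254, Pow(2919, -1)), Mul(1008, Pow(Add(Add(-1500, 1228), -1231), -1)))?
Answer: Rational(-369346, 487473) ≈ -0.75768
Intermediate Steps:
Add(Mul(-254, Pow(2919, -1)), Mul(1008, Pow(Add(Add(-1500, 1228), -1231), -1))) = Add(Mul(-254, Rational(1, 2919)), Mul(1008, Pow(Add(-272, -1231), -1))) = Add(Rational(-254, 2919), Mul(1008, Pow(-1503, -1))) = Add(Rational(-254, 2919), Mul(1008, Rational(-1, 1503))) = Add(Rational(-254, 2919), Rational(-112, 167)) = Rational(-369346, 487473)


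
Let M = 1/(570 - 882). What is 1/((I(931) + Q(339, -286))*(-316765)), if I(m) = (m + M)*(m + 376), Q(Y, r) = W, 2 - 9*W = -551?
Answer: -936/360793530389795 ≈ -2.5943e-12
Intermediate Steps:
W = 553/9 (W = 2/9 - 1/9*(-551) = 2/9 + 551/9 = 553/9 ≈ 61.444)
Q(Y, r) = 553/9
M = -1/312 (M = 1/(-312) = -1/312 ≈ -0.0032051)
I(m) = (376 + m)*(-1/312 + m) (I(m) = (m - 1/312)*(m + 376) = (-1/312 + m)*(376 + m) = (376 + m)*(-1/312 + m))
1/((I(931) + Q(339, -286))*(-316765)) = 1/(((-47/39 + 931**2 + (117311/312)*931) + 553/9)*(-316765)) = -1/316765/((-47/39 + 866761 + 109216541/312) + 553/9) = -1/316765/(379645597/312 + 553/9) = -1/316765/(1138994303/936) = (936/1138994303)*(-1/316765) = -936/360793530389795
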